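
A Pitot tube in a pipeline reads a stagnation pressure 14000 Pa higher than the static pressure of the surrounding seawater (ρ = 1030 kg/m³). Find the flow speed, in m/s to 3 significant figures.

The dynamic pressure equals the rise in static pressure at the stagnation point: ΔP = ½ρv².
v = √(2ΔP/ρ) = √(2·14000/1030) = 5.21 m/s.

v ≈ 5.21 m/s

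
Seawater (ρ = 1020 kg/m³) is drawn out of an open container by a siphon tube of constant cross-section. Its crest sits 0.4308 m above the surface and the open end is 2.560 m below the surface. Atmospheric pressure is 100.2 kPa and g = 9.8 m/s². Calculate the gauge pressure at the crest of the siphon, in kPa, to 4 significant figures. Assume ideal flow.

-29.90 kPa

From the surface to the outlet (both open to atmosphere, surface at rest): v = √(2g·h_out) = √(2·9.8·2.560) = 7.084 m/s.
The bore is uniform, so the speed at the crest is the same v. Bernoulli surface→crest: P_atm = P_top + ½ρv² + ρg·h_top.
P_top = 100200 − ½·1020·7.084² − 1020·9.8·0.4308 = 70300 Pa. So P_gauge = P_top − P_atm = -29900 Pa.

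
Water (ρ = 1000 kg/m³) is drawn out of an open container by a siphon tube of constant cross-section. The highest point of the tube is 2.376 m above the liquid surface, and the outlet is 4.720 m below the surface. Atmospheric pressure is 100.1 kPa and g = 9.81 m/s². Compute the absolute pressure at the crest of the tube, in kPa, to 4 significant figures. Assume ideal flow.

The outlet speed comes from Torricelli: v = √(2g·4.720) = 9.623 m/s.
With constant cross-section the crest speed equals v; applying Bernoulli from the surface up to the crest, P_top = P_atm − ½ρv² − ρg·h_top.
P_top = 100100 − ½·1000·9.623² − 1000·9.81·2.376 = 30490 Pa.

P_top ≈ 30.49 kPa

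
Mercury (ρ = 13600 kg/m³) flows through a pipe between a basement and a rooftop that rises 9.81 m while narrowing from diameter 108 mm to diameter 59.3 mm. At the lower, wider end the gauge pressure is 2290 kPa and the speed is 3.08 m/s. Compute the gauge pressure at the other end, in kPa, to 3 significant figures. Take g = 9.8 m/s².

By continuity, v₂ = v₁·A₁/A₂ = 3.08·(91.6/27.6) = 10.2 m/s.
Bernoulli: P₁ + ½ρv₁² + ρg h₁ = P₂ + ½ρv₂² + ρg h₂, so P₂ = P₁ + ½ρ(v₁² − v₂²) − ρg(h₂ − h₁).
P₂ = 2290000 + ½·13600·(3.08² − 10.2²) − 13600·9.8·(+9.81) = 2290000 + (-645000) − (1310000) = 337000 Pa.

P₂ = 337 kPa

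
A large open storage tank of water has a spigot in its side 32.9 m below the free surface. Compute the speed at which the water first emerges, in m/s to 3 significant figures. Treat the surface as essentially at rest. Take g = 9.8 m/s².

Torricelli's result v = √(2gh) gives v = √(2·9.8·32.9) = 25.4 m/s.

v ≈ 25.4 m/s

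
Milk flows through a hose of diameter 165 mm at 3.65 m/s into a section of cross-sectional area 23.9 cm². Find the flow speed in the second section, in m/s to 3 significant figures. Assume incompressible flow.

The volume flow rate is constant, so v₂ = (A₁/A₂)v₁ = (214/23.9)·3.65 = 32.7 m/s.

32.7 m/s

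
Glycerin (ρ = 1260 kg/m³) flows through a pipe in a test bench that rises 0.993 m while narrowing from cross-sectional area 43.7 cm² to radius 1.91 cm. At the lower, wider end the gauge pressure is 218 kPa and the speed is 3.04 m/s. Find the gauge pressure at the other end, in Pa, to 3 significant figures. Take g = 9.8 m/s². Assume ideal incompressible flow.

P₂ ≈ 127000 Pa

Mass conservation (A₁v₁ = A₂v₂) gives v₂ = 3.04 × 43.7/11.5 = 11.6 m/s.
Energy conservation along the streamline gives P₂ = P₁ − ½ρ(v₂² − v₁²) − ρg(h₂ − h₁).
P₂ = 218000 + ½·1260·(3.04² − 11.6²) − 1260·9.8·(+0.993) = 218000 + (-78800) − (12300) = 127000 Pa.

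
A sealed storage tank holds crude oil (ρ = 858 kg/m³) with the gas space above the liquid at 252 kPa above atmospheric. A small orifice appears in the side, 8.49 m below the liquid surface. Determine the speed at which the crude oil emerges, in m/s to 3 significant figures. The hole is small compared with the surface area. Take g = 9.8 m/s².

Take point 1 at the surface (v₁ ≈ 0) and point 2 at the hole (at atmospheric pressure). Bernoulli: P₁ + ρg h = P_atm + ½ρv₂².
With P₁ − P_atm = 252000 Pa, v₂ = √(2gh + 2ΔP/ρ) = √(2·9.8·8.49 + 2·252000/858) = 27.5 m/s.

v ≈ 27.5 m/s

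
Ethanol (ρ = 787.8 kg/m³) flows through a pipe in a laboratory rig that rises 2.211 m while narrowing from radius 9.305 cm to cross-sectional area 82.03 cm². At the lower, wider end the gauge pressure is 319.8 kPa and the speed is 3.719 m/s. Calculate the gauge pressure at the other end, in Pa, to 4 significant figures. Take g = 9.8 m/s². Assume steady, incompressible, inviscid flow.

Continuity gives A₁v₁ = A₂v₂, so v₂ = (272.0 cm²)/(82.03 cm²) × 3.719 m/s = 12.33 m/s.
Applying Bernoulli between the two ends and solving for P₂: P₂ = P₁ + ½ρ(v₁² − v₂²) − ρgΔh.
P₂ = 319800 + ½·787.8·(3.719² − 12.33²) − 787.8·9.8·(+2.211) = 319800 + (-54460) − (17070) = 248300 Pa.

P₂ ≈ 248300 Pa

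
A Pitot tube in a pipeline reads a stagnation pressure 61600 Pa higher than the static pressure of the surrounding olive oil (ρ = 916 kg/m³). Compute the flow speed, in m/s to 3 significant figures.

11.6 m/s

Bernoulli between the free stream and the stagnation point: ½ρv² = P_stag − P_static.
v = √(2ΔP/ρ) = √(2·61600/916) = 11.6 m/s.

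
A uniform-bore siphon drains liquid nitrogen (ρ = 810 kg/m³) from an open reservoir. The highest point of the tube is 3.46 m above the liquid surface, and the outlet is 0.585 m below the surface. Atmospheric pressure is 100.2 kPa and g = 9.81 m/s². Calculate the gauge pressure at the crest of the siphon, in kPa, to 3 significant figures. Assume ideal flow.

From the surface to the outlet (both open to atmosphere, surface at rest): v = √(2g·h_out) = √(2·9.81·0.585) = 3.39 m/s.
Continuity keeps v the same throughout the tube; from surface to crest, P_atm + 0 = P_top + ½ρv² + ρg·h_top.
P_top = 100200 − ½·810·3.39² − 810·9.81·3.46 = 68100 Pa. So P_gauge = P_top − P_atm = -32100 Pa.

P_gauge = -32.1 kPa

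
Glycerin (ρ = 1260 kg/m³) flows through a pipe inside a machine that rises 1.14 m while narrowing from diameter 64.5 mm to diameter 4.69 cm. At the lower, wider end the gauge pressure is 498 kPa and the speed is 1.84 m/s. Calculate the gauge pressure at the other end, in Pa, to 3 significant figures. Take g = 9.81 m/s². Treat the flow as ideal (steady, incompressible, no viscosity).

P₂ ≈ 478000 Pa

By continuity, v₂ = v₁·A₁/A₂ = 1.84·(32.7/17.3) = 3.48 m/s.
Bernoulli: P₁ + ½ρv₁² + ρg h₁ = P₂ + ½ρv₂² + ρg h₂, so P₂ = P₁ + ½ρ(v₁² − v₂²) − ρg(h₂ − h₁).
P₂ = 498000 + ½·1260·(1.84² − 3.48²) − 1260·9.81·(+1.14) = 498000 + (-5500) − (14100) = 478000 Pa.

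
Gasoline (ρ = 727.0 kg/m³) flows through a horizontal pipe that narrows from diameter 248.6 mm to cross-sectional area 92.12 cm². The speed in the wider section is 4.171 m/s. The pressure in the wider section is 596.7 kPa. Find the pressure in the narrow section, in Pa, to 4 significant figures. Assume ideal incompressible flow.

427400 Pa

Mass conservation (A₁v₁ = A₂v₂) gives v₂ = 4.171 × 485.4/92.12 = 21.98 m/s.
The pipe is horizontal, so Bernoulli reduces to P₁ + ½ρv₁² = P₂ + ½ρv₂².
P₂ = P₁ − ½ρ(v₂² − v₁²) = 596700 − ½·727.0·(21.98² − 4.171²) = 596700 − 169300 = 427400 Pa.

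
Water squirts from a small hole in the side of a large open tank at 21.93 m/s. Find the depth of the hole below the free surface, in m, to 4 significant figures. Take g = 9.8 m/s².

For a small hole in a large open tank, ½v² = gh, giving h = v²/(2g).
h = 21.93²/(2·9.8) = 480.9/19.60 = 24.54 m.

h = 24.54 m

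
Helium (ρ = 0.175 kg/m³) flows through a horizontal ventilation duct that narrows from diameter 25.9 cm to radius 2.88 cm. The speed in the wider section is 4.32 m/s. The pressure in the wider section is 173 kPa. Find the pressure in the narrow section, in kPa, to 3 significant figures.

Mass conservation (A₁v₁ = A₂v₂) gives v₂ = 4.32 × 527/26.1 = 87.3 m/s.
With no height change, Bernoulli's equation is P₁ + ½ρv₁² = P₂ + ½ρv₂².
P₂ = P₁ − ½ρ(v₂² − v₁²) = 173000 − ½·0.175·(87.3² − 4.32²) = 173000 − 666 = 172000 Pa.

P₂ = 172 kPa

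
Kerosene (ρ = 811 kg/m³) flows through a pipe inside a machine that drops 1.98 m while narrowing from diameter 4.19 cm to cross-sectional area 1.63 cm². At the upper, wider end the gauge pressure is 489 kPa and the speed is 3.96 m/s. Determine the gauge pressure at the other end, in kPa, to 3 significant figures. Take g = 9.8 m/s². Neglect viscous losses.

Continuity gives A₁v₁ = A₂v₂, so v₂ = (13.8 cm²)/(1.63 cm²) × 3.96 m/s = 33.5 m/s.
Energy conservation along the streamline gives P₂ = P₁ − ½ρ(v₂² − v₁²) − ρg(h₂ − h₁).
P₂ = 489000 + ½·811·(3.96² − 33.5²) − 811·9.8·(−1.98) = 489000 + (-449000) − (-15700) = 56100 Pa.

P₂ ≈ 56.1 kPa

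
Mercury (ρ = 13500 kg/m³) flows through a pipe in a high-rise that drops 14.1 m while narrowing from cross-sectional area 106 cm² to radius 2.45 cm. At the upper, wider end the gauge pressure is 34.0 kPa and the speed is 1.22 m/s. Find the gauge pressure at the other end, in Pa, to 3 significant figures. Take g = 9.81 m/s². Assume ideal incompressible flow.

By continuity, v₂ = v₁·A₁/A₂ = 1.22·(106/18.9) = 6.86 m/s.
Bernoulli: P₁ + ½ρv₁² + ρg h₁ = P₂ + ½ρv₂² + ρg h₂, so P₂ = P₁ + ½ρ(v₁² − v₂²) − ρg(h₂ − h₁).
P₂ = 34000 + ½·13500·(1.22² − 6.86²) − 13500·9.81·(−14.1) = 34000 + (-307000) − (-1870000) = 1590000 Pa.

P₂ ≈ 1590000 Pa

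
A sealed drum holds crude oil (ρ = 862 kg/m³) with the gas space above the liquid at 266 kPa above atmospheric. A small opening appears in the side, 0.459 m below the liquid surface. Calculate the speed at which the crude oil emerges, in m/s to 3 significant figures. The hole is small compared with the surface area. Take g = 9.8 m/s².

Take point 1 at the surface (v₁ ≈ 0) and point 2 at the hole (at atmospheric pressure). Bernoulli: P₁ + ρg h = P_atm + ½ρv₂².
With P₁ − P_atm = 266000 Pa, v₂ = √(2gh + 2ΔP/ρ) = √(2·9.8·0.459 + 2·266000/862) = 25.0 m/s.

25.0 m/s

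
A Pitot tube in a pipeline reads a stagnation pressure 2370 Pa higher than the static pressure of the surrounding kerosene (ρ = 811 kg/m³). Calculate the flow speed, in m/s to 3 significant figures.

v = 2.42 m/s

Bernoulli between the free stream and the stagnation point: ½ρv² = P_stag − P_static.
v = √(2ΔP/ρ) = √(2·2370/811) = 2.42 m/s.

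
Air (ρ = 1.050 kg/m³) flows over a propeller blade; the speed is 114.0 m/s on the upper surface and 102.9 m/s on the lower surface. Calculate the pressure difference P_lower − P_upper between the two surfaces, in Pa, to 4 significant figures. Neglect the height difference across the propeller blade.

The pressure is lower where the speed is higher: ΔP = ½ρ(v_up² − v_low²).
ΔP = ½·1.050·(114.0² − 102.9²) = 1264 Pa.

ΔP = 1264 Pa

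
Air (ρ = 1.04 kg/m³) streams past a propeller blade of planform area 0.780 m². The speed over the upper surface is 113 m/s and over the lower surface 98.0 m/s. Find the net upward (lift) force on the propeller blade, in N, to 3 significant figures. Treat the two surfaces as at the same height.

F ≈ 1280 N

The faster flow above has the lower pressure; Bernoulli (same height) gives ΔP = ½ρ(v_up² − v_low²).
ΔP = ½·1.04·(113² − 98.0²) = 1650 Pa.
Lift = ΔP · A = 1650 × 0.780 = 1280 N.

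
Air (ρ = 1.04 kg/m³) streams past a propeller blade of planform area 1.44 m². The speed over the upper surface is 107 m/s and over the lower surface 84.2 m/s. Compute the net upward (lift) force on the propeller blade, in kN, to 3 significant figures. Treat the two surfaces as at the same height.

3.26 kN

From P + ½ρv² = const at equal height, P_low − P_up = ½ρ(v_up² − v_low²).
ΔP = ½·1.04·(107² − 84.2²) = 2270 Pa.
Lift = ΔP · A = 2270 × 1.44 = 3260 N.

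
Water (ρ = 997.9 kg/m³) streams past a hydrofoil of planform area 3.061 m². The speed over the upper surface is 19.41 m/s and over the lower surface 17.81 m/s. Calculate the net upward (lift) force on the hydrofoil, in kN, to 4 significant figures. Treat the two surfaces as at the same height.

F ≈ 90.95 kN

From P + ½ρv² = const at equal height, P_low − P_up = ½ρ(v_up² − v_low²).
ΔP = ½·997.9·(19.41² − 17.81²) = 29710 Pa.
Lift = ΔP · A = 29710 × 3.061 = 90950 N.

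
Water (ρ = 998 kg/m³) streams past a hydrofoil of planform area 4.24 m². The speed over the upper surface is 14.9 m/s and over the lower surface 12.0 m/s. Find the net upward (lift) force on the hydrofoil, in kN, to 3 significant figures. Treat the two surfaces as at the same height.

F ≈ 165 kN

From P + ½ρv² = const at equal height, P_low − P_up = ½ρ(v_up² − v_low²).
ΔP = ½·998·(14.9² − 12.0²) = 38900 Pa.
Lift = ΔP · A = 38900 × 4.24 = 165000 N.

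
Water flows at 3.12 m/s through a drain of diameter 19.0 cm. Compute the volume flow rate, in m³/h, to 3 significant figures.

Q ≈ 318 m³/h

Q = A·v = 0.0284 m² × 3.12 m/s = 0.0885 m³/s.
Converting: 0.0885 m³/s × 3600 = 318 m³/h.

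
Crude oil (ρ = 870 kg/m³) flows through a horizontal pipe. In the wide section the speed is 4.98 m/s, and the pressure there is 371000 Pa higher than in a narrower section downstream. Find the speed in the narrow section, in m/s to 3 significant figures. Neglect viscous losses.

v₂ = 29.6 m/s

Along the level pipe P + ½ρv² is conserved, hence v₂² = v₁² + 2(P₁ − P₂)/ρ.
v₂ = √(4.98² + 2·371000/870) = √(24.8 + 853) = 29.6 m/s.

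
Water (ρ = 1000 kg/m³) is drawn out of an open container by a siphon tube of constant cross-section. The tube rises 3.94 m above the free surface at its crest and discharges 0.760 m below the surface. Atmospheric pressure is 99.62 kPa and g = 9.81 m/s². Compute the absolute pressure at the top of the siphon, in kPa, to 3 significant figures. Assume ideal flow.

Bernoulli surface→outlet gives ½v² = g·h_out, so v = √(2·9.81·0.760) = 3.86 m/s.
The bore is uniform, so the speed at the crest is the same v. Bernoulli surface→crest: P_atm = P_top + ½ρv² + ρg·h_top.
P_top = 99620 − ½·1000·3.86² − 1000·9.81·3.94 = 53500 Pa.

P_top ≈ 53.5 kPa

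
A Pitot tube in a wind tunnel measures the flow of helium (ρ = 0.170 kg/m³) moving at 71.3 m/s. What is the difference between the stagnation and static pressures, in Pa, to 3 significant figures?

ΔP = 432 Pa

At the stagnation point the flow is brought to rest, so Bernoulli gives P_stag − P_static = ½ρv².
ΔP = ½·0.170·71.3² = 432 Pa.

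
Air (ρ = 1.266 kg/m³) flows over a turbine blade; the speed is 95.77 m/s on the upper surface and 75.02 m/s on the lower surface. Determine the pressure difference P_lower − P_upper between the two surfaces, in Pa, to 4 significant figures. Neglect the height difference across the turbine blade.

ΔP ≈ 2243 Pa

Bernoulli (same height): P_lower − P_upper = ½ρ(v_upper² − v_lower²).
ΔP = ½·1.266·(95.77² − 75.02²) = 2243 Pa.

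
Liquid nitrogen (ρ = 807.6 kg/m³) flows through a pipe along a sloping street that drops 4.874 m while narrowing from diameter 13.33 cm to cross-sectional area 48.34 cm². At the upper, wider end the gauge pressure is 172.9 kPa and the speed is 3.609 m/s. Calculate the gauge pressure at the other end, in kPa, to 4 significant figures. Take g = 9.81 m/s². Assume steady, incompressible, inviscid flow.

172.9 kPa

By continuity, v₂ = v₁·A₁/A₂ = 3.609·(139.6/48.34) = 10.42 m/s.
Energy conservation along the streamline gives P₂ = P₁ − ½ρ(v₂² − v₁²) − ρg(h₂ − h₁).
P₂ = 172900 + ½·807.6·(3.609² − 10.42²) − 807.6·9.81·(−4.874) = 172900 + (-38580) − (-38610) = 172900 Pa.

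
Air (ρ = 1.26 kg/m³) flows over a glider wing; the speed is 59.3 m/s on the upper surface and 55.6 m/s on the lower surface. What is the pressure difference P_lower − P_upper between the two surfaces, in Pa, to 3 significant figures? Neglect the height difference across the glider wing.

Bernoulli (same height): P_lower − P_upper = ½ρ(v_upper² − v_lower²).
ΔP = ½·1.26·(59.3² − 55.6²) = 268 Pa.

ΔP ≈ 268 Pa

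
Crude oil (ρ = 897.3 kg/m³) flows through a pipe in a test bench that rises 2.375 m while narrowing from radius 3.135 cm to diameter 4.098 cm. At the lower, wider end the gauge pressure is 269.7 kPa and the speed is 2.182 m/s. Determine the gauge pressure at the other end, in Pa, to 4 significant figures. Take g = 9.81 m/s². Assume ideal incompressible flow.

P₂ ≈ 239200 Pa

By continuity, v₂ = v₁·A₁/A₂ = 2.182·(30.88/13.19) = 5.108 m/s.
Energy conservation along the streamline gives P₂ = P₁ − ½ρ(v₂² − v₁²) − ρg(h₂ − h₁).
P₂ = 269700 + ½·897.3·(2.182² − 5.108²) − 897.3·9.81·(+2.375) = 269700 + (-9570) − (20910) = 239200 Pa.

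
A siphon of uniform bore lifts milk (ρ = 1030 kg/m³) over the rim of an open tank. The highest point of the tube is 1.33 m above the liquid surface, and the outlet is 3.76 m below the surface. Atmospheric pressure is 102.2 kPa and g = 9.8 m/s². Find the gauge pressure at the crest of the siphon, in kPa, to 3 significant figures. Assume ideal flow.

P_gauge = -51.4 kPa

The outlet speed comes from Torricelli: v = √(2g·3.76) = 8.58 m/s.
Continuity keeps v the same throughout the tube; from surface to crest, P_atm + 0 = P_top + ½ρv² + ρg·h_top.
P_top = 102200 − ½·1030·8.58² − 1030·9.8·1.33 = 50800 Pa. So P_gauge = P_top − P_atm = -51400 Pa.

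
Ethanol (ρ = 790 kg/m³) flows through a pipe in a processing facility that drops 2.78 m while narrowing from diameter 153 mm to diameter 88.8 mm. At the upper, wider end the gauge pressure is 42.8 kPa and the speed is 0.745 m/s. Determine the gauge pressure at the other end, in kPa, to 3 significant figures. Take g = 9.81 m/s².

Continuity gives A₁v₁ = A₂v₂, so v₂ = (184 cm²)/(61.9 cm²) × 0.745 m/s = 2.21 m/s.
Applying Bernoulli between the two ends and solving for P₂: P₂ = P₁ + ½ρ(v₁² − v₂²) − ρgΔh.
P₂ = 42800 + ½·790·(0.745² − 2.21²) − 790·9.81·(−2.78) = 42800 + (-1710) − (-21500) = 62600 Pa.

P₂ = 62.6 kPa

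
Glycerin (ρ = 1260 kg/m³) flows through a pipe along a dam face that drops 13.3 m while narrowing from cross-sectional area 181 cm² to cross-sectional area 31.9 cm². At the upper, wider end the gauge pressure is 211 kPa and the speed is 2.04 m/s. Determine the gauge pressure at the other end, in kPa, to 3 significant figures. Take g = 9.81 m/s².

Mass conservation (A₁v₁ = A₂v₂) gives v₂ = 2.04 × 181/31.9 = 11.6 m/s.
Applying Bernoulli between the two ends and solving for P₂: P₂ = P₁ + ½ρ(v₁² − v₂²) − ρgΔh.
P₂ = 211000 + ½·1260·(2.04² − 11.6²) − 1260·9.81·(−13.3) = 211000 + (-81800) − (-164000) = 294000 Pa.

294 kPa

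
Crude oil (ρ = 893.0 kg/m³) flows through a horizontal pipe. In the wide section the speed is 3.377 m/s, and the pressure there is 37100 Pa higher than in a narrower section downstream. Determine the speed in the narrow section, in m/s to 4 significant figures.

v₂ ≈ 9.721 m/s

Horizontal Bernoulli: P₁ + ½ρv₁² = P₂ + ½ρv₂², so v₂² = v₁² + 2(P₁ − P₂)/ρ.
v₂ = √(3.377² + 2·37100/893.0) = √(11.40 + 83.09) = 9.721 m/s.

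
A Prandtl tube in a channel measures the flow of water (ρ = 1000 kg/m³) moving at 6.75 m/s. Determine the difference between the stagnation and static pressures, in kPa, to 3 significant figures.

ΔP ≈ 22.8 kPa

Bernoulli between the free stream and the stagnation point: ½ρv² = P_stag − P_static.
ΔP = ½·1000·6.75² = 22800 Pa.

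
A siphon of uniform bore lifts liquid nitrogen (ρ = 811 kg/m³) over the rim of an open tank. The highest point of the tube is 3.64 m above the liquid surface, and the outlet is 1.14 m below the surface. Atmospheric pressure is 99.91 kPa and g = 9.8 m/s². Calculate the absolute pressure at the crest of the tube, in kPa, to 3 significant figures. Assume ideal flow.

61.9 kPa

The outlet speed comes from Torricelli: v = √(2g·1.14) = 4.73 m/s.
Continuity keeps v the same throughout the tube; from surface to crest, P_atm + 0 = P_top + ½ρv² + ρg·h_top.
P_top = 99910 − ½·811·4.73² − 811·9.8·3.64 = 61900 Pa.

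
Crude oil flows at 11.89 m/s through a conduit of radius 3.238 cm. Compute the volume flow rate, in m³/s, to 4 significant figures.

Q = A·v = 0.003294 m² × 11.89 m/s = 0.03916 m³/s.

Q ≈ 0.03916 m³/s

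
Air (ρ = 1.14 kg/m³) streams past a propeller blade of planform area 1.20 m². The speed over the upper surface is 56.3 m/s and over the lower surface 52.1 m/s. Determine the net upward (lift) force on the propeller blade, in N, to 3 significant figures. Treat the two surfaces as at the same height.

From P + ½ρv² = const at equal height, P_low − P_up = ½ρ(v_up² − v_low²).
ΔP = ½·1.14·(56.3² − 52.1²) = 260 Pa.
Lift = ΔP · A = 260 × 1.20 = 311 N.

F = 311 N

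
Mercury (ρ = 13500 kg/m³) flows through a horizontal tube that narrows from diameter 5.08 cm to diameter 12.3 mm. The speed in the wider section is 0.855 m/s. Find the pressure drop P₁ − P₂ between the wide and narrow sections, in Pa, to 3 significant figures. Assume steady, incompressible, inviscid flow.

ΔP ≈ 1430000 Pa

The volume flow rate is constant, so v₂ = (A₁/A₂)v₁ = (20.3/1.19)·0.855 = 14.6 m/s.
Along the horizontal streamline, P + ½ρv² is constant.
P₁ − P₂ = ½·13500·(14.6² − 0.855²) = ½·13500·212 = 1430000 Pa.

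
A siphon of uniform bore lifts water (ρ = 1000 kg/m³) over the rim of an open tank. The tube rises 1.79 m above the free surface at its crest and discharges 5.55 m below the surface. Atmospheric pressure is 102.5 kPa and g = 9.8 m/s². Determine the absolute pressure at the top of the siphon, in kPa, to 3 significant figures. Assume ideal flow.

P_top ≈ 30.6 kPa

Bernoulli surface→outlet gives ½v² = g·h_out, so v = √(2·9.8·5.55) = 10.4 m/s.
The bore is uniform, so the speed at the crest is the same v. Bernoulli surface→crest: P_atm = P_top + ½ρv² + ρg·h_top.
P_top = 102500 − ½·1000·10.4² − 1000·9.8·1.79 = 30600 Pa.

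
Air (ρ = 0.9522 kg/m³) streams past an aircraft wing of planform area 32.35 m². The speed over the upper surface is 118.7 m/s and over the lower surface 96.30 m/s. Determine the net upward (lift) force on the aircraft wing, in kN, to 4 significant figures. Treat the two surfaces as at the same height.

F = 74.18 kN

With equal heights on the two surfaces, Bernoulli gives P_lower − P_upper = ½ρ(v_upper² − v_lower²).
ΔP = ½·0.9522·(118.7² − 96.30²) = 2293 Pa.
Lift = ΔP · A = 2293 × 32.35 = 74180 N.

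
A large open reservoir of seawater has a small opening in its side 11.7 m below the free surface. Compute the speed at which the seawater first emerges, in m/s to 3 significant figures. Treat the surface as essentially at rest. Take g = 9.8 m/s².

With the surface at rest and both surface and jet at atmospheric pressure, Bernoulli gives ρg h = ½ρv², so v = √(2gh) = √(2·9.8·11.7) = 15.1 m/s.

15.1 m/s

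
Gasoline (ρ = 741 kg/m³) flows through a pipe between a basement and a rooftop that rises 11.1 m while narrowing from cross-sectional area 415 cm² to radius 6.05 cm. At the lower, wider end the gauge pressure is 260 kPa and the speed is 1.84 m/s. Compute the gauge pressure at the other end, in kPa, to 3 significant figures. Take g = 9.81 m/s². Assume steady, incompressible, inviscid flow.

Mass conservation (A₁v₁ = A₂v₂) gives v₂ = 1.84 × 415/115 = 6.64 m/s.
Bernoulli: P₁ + ½ρv₁² + ρg h₁ = P₂ + ½ρv₂² + ρg h₂, so P₂ = P₁ + ½ρ(v₁² − v₂²) − ρg(h₂ − h₁).
P₂ = 260000 + ½·741·(1.84² − 6.64²) − 741·9.81·(+11.1) = 260000 + (-15100) − (80700) = 164000 Pa.

P₂ ≈ 164 kPa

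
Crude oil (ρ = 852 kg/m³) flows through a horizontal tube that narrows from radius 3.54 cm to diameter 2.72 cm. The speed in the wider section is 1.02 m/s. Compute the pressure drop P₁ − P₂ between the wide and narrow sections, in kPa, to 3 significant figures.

ΔP ≈ 19.9 kPa

Mass conservation (A₁v₁ = A₂v₂) gives v₂ = 1.02 × 39.4/5.81 = 6.91 m/s.
Bernoulli (h₁ = h₂): P₁ − P₂ = ½ρ(v₂² − v₁²).
P₁ − P₂ = ½·852·(6.91² − 1.02²) = ½·852·46.7 = 19900 Pa.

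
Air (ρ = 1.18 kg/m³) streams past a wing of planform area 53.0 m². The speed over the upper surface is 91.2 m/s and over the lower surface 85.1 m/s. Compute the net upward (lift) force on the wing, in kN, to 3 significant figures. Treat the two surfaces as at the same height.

F ≈ 33.6 kN

The faster flow above has the lower pressure; Bernoulli (same height) gives ΔP = ½ρ(v_up² − v_low²).
ΔP = ½·1.18·(91.2² − 85.1²) = 635 Pa.
Lift = ΔP · A = 635 × 53.0 = 33600 N.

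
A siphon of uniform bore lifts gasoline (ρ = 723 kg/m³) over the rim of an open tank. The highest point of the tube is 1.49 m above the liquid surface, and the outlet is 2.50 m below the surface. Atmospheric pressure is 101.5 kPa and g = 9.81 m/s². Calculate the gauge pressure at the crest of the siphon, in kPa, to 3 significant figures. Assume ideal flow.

Bernoulli surface→outlet gives ½v² = g·h_out, so v = √(2·9.81·2.50) = 7.00 m/s.
The bore is uniform, so the speed at the crest is the same v. Bernoulli surface→crest: P_atm = P_top + ½ρv² + ρg·h_top.
P_top = 101500 − ½·723·7.00² − 723·9.81·1.49 = 73200 Pa. So P_gauge = P_top − P_atm = -28300 Pa.

P_gauge = -28.3 kPa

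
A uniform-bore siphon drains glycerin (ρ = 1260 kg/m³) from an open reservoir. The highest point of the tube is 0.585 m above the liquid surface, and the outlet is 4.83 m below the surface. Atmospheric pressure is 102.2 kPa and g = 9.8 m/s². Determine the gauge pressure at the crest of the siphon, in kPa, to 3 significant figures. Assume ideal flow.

From the surface to the outlet (both open to atmosphere, surface at rest): v = √(2g·h_out) = √(2·9.8·4.83) = 9.73 m/s.
The bore is uniform, so the speed at the crest is the same v. Bernoulli surface→crest: P_atm = P_top + ½ρv² + ρg·h_top.
P_top = 102200 − ½·1260·9.73² − 1260·9.8·0.585 = 35300 Pa. So P_gauge = P_top − P_atm = -66900 Pa.

P_gauge ≈ -66.9 kPa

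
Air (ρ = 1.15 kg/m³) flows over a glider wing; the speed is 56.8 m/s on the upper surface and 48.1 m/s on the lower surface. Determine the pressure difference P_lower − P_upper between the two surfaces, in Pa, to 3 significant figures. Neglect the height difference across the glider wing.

ΔP ≈ 525 Pa

With negligible Δh, P + ½ρv² is constant, so P_low − P_up = ½ρ(v_up² − v_low²).
ΔP = ½·1.15·(56.8² − 48.1²) = 525 Pa.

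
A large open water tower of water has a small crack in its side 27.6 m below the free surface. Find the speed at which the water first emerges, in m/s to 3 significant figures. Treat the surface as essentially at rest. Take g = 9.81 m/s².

v ≈ 23.3 m/s

The surface is effectively still and both ends are open, so ½v² = gh and v = √(2·9.81·27.6) = 23.3 m/s.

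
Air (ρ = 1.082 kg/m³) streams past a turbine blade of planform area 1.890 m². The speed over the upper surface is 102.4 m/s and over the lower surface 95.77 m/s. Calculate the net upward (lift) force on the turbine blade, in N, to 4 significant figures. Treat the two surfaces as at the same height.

With equal heights on the two surfaces, Bernoulli gives P_lower − P_upper = ½ρ(v_upper² − v_lower²).
ΔP = ½·1.082·(102.4² − 95.77²) = 710.8 Pa.
Lift = ΔP · A = 710.8 × 1.890 = 1343 N.

F ≈ 1343 N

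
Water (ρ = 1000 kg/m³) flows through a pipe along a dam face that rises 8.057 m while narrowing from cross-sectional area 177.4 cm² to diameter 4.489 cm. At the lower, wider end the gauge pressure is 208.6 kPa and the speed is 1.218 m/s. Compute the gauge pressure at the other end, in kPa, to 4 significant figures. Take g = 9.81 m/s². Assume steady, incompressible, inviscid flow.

By continuity, v₂ = v₁·A₁/A₂ = 1.218·(177.4/15.83) = 13.65 m/s.
Bernoulli: P₁ + ½ρv₁² + ρg h₁ = P₂ + ½ρv₂² + ρg h₂, so P₂ = P₁ + ½ρ(v₁² − v₂²) − ρg(h₂ − h₁).
P₂ = 208600 + ½·1000·(1.218² − 13.65²) − 1000·9.81·(+8.057) = 208600 + (-92450) − (79040) = 37110 Pa.

37.11 kPa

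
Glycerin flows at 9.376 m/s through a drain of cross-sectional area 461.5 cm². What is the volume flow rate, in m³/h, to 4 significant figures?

Q = A·v = 0.04615 m² × 9.376 m/s = 0.4327 m³/s.
Converting: 0.4327 m³/s × 3600 = 1558 m³/h.

Q ≈ 1558 m³/h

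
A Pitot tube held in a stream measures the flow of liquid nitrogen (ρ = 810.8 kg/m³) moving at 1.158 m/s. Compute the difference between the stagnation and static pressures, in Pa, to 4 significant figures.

The dynamic pressure equals the rise in static pressure at the stagnation point: ΔP = ½ρv².
ΔP = ½·810.8·1.158² = 543.6 Pa.

ΔP = 543.6 Pa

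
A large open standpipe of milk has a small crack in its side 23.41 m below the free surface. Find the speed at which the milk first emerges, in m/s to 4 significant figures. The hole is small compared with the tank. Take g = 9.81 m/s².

21.43 m/s

With the surface at rest and both surface and jet at atmospheric pressure, Bernoulli gives ρg h = ½ρv², so v = √(2gh) = √(2·9.81·23.41) = 21.43 m/s.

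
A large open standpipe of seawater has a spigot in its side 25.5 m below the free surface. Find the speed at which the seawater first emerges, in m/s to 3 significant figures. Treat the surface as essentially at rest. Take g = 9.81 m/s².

Torricelli's result v = √(2gh) gives v = √(2·9.81·25.5) = 22.4 m/s.

v ≈ 22.4 m/s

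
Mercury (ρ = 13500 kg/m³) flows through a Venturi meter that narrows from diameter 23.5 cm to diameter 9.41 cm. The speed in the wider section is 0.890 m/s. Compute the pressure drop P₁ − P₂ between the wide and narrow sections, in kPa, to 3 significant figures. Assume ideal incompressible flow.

ΔP = 203 kPa

The volume flow rate is constant, so v₂ = (A₁/A₂)v₁ = (434/69.5)·0.890 = 5.55 m/s.
Along the horizontal streamline, P + ½ρv² is constant.
P₁ − P₂ = ½·13500·(5.55² − 0.890²) = ½·13500·30.0 = 203000 Pa.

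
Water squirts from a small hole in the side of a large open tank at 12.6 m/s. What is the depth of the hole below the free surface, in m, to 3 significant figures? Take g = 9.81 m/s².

h = 8.09 m

Torricelli: v = √(2gh), so h = v²/(2g).
h = 12.6²/(2·9.81) = 159/19.62 = 8.09 m.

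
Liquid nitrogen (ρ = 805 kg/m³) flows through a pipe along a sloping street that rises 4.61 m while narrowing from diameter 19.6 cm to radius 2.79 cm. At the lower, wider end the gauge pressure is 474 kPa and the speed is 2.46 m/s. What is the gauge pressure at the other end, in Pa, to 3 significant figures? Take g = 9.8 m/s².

P₂ = 69300 Pa

Continuity gives A₁v₁ = A₂v₂, so v₂ = (302 cm²)/(24.5 cm²) × 2.46 m/s = 30.4 m/s.
Bernoulli: P₁ + ½ρv₁² + ρg h₁ = P₂ + ½ρv₂² + ρg h₂, so P₂ = P₁ + ½ρ(v₁² − v₂²) − ρg(h₂ − h₁).
P₂ = 474000 + ½·805·(2.46² − 30.4²) − 805·9.8·(+4.61) = 474000 + (-368000) − (36400) = 69300 Pa.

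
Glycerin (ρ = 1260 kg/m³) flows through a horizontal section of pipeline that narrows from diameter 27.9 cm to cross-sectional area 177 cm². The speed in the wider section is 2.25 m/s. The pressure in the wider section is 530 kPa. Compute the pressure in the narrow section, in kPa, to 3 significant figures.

P₂ ≈ 495 kPa

Mass conservation (A₁v₁ = A₂v₂) gives v₂ = 2.25 × 611/177 = 7.77 m/s.
The pipe is horizontal, so Bernoulli reduces to P₁ + ½ρv₁² = P₂ + ½ρv₂².
P₂ = P₁ − ½ρ(v₂² − v₁²) = 530000 − ½·1260·(7.77² − 2.25²) = 530000 − 34900 = 495000 Pa.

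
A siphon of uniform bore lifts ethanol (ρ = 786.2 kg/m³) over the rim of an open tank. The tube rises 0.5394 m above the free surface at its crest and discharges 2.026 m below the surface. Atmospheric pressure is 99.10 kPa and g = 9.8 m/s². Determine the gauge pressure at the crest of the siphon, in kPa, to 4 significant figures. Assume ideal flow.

Bernoulli surface→outlet gives ½v² = g·h_out, so v = √(2·9.8·2.026) = 6.302 m/s.
Continuity keeps v the same throughout the tube; from surface to crest, P_atm + 0 = P_top + ½ρv² + ρg·h_top.
P_top = 99100 − ½·786.2·6.302² − 786.2·9.8·0.5394 = 79330 Pa. So P_gauge = P_top − P_atm = -19770 Pa.

P_gauge ≈ -19.77 kPa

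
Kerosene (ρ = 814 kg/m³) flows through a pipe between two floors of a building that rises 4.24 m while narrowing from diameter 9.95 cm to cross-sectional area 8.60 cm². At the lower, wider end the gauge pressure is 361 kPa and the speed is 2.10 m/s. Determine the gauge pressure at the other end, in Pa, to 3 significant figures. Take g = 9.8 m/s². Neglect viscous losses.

P₂ = 182000 Pa

Mass conservation (A₁v₁ = A₂v₂) gives v₂ = 2.10 × 77.8/8.60 = 19.0 m/s.
Energy conservation along the streamline gives P₂ = P₁ − ½ρ(v₂² − v₁²) − ρg(h₂ − h₁).
P₂ = 361000 + ½·814·(2.10² − 19.0²) − 814·9.8·(+4.24) = 361000 + (-145000) − (33800) = 182000 Pa.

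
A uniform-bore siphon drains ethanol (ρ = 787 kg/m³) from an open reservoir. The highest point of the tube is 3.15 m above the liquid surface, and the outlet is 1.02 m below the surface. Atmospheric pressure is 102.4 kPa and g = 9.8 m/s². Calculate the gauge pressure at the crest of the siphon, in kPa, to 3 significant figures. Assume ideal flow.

P_gauge ≈ -32.2 kPa

The outlet speed comes from Torricelli: v = √(2g·1.02) = 4.47 m/s.
With constant cross-section the crest speed equals v; applying Bernoulli from the surface up to the crest, P_top = P_atm − ½ρv² − ρg·h_top.
P_top = 102400 − ½·787·4.47² − 787·9.8·3.15 = 70200 Pa. So P_gauge = P_top − P_atm = -32200 Pa.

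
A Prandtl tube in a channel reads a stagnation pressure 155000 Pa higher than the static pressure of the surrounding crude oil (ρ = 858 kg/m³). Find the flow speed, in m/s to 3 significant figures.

19.0 m/s

The dynamic pressure equals the rise in static pressure at the stagnation point: ΔP = ½ρv².
v = √(2ΔP/ρ) = √(2·155000/858) = 19.0 m/s.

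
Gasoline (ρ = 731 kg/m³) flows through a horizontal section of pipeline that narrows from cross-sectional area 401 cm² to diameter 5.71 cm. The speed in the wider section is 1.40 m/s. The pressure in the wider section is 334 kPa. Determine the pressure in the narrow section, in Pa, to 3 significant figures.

By continuity, v₂ = v₁·A₁/A₂ = 1.40·(401/25.6) = 21.9 m/s.
Along the horizontal streamline, P + ½ρv² is constant.
P₂ = P₁ − ½ρ(v₂² − v₁²) = 334000 − ½·731·(21.9² − 1.40²) = 334000 − 175000 = 159000 Pa.

159000 Pa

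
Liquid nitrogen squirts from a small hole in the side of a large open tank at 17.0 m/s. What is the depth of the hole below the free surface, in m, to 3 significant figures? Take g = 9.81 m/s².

For a small hole in a large open tank, ½v² = gh, giving h = v²/(2g).
h = 17.0²/(2·9.81) = 289/19.62 = 14.7 m.

14.7 m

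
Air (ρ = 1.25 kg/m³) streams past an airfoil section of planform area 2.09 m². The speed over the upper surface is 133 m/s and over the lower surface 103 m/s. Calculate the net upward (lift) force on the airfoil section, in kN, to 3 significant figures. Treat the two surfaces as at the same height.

9.25 kN

The faster flow above has the lower pressure; Bernoulli (same height) gives ΔP = ½ρ(v_up² − v_low²).
ΔP = ½·1.25·(133² − 103²) = 4420 Pa.
Lift = ΔP · A = 4420 × 2.09 = 9250 N.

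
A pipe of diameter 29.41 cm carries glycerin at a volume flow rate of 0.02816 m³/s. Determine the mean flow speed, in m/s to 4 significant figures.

Q = 0.02816 m³/s = 0.02816 m³/s.
v = Q/A = 0.02816 / 0.06793 = 0.4145 m/s.

0.4145 m/s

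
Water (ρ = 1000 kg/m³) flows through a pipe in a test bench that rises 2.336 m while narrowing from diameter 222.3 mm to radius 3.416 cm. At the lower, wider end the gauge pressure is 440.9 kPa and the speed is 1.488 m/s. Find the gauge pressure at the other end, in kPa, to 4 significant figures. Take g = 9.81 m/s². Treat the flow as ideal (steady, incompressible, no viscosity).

P₂ ≈ 295.0 kPa

Mass conservation (A₁v₁ = A₂v₂) gives v₂ = 1.488 × 388.1/36.66 = 15.75 m/s.
Applying Bernoulli between the two ends and solving for P₂: P₂ = P₁ + ½ρ(v₁² − v₂²) − ρgΔh.
P₂ = 440900 + ½·1000·(1.488² − 15.75²) − 1000·9.81·(+2.336) = 440900 + (-123000) − (22920) = 295000 Pa.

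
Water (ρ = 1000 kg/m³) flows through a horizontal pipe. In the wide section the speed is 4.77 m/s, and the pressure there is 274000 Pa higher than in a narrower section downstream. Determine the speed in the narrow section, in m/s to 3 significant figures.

v₂ = 23.9 m/s

With h₁ = h₂, rearranging Bernoulli gives v₂ = √(v₁² + 2ΔP/ρ).
v₂ = √(4.77² + 2·274000/1000) = √(22.8 + 548) = 23.9 m/s.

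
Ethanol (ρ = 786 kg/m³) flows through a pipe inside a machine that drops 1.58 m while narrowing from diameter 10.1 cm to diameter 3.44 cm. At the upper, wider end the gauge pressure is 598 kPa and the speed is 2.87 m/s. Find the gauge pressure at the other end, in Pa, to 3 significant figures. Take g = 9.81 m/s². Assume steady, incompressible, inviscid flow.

P₂ ≈ 373000 Pa

By continuity, v₂ = v₁·A₁/A₂ = 2.87·(80.1/9.29) = 24.7 m/s.
Applying Bernoulli between the two ends and solving for P₂: P₂ = P₁ + ½ρ(v₁² − v₂²) − ρgΔh.
P₂ = 598000 + ½·786·(2.87² − 24.7²) − 786·9.81·(−1.58) = 598000 + (-237000) − (-12200) = 373000 Pa.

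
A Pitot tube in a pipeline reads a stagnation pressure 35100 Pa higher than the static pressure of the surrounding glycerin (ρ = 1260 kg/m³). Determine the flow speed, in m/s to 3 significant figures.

7.46 m/s

Bernoulli between the free stream and the stagnation point: ½ρv² = P_stag − P_static.
v = √(2ΔP/ρ) = √(2·35100/1260) = 7.46 m/s.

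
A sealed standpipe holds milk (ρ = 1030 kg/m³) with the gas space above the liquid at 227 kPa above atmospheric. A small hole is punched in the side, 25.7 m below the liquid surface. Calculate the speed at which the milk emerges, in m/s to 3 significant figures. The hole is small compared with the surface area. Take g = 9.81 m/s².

v ≈ 30.7 m/s

Take point 1 at the surface (v₁ ≈ 0) and point 2 at the hole (at atmospheric pressure). Bernoulli: P₁ + ρg h = P_atm + ½ρv₂².
With P₁ − P_atm = 227000 Pa, v₂ = √(2gh + 2ΔP/ρ) = √(2·9.81·25.7 + 2·227000/1030) = 30.7 m/s.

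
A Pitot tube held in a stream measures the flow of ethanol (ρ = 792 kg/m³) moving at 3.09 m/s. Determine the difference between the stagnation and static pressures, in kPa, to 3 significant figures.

At the stagnation point the flow is brought to rest, so Bernoulli gives P_stag − P_static = ½ρv².
ΔP = ½·792·3.09² = 3780 Pa.

ΔP = 3.78 kPa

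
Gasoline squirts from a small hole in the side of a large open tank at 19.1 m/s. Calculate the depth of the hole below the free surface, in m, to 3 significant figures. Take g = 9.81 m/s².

18.6 m

Torricelli: v = √(2gh), so h = v²/(2g).
h = 19.1²/(2·9.81) = 365/19.62 = 18.6 m.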